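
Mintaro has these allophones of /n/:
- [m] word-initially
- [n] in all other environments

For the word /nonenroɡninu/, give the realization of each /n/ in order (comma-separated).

[m], [n], [n], [n], [n]

Occurrence 1 (position 1): word-initially → [m].
Occurrence 2 (position 3): no conditioning environment matches → elsewhere allophone [n].
Occurrence 3 (position 5): no conditioning environment matches → elsewhere allophone [n].
Occurrence 4 (position 9): no conditioning environment matches → elsewhere allophone [n].
Occurrence 5 (position 11): no conditioning environment matches → elsewhere allophone [n].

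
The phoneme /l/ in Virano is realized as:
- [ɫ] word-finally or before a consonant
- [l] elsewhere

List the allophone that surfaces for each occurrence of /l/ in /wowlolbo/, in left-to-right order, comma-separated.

[l], [ɫ]

Occurrence 1 (position 4): no conditioning environment matches → elsewhere allophone [l].
Occurrence 2 (position 6): word-finally or before a consonant → [ɫ].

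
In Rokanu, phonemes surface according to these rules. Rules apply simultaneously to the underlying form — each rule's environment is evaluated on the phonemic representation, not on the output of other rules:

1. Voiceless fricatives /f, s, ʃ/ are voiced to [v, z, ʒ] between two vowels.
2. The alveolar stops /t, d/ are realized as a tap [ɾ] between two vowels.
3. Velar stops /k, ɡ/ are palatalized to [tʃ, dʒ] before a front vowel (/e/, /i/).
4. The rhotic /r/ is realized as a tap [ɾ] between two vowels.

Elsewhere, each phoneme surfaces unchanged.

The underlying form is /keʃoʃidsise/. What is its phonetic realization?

/k/ meets the environment for rule 3 (before a front vowel) → [tʃ].
/e/ (between /k/ and /ʃ/): no rule targets it → [e].
/ʃ/ — between /e/ and /o/, between two vowels — surfaces as [ʒ] (rule 1).
/o/ (between /ʃ/ and /ʃ/): no rule targets it → [o].
/ʃ/ — between /o/ and /i/, between two vowels — surfaces as [ʒ] (rule 1).
/i/ (between /ʃ/ and /d/) is unaffected → [i].
/d/ (between /i/ and /s/) is in the target of rule 2 but the environment (between two vowels) is not met → [d].
/s/ (between /d/ and /i/): rule 1 targets it, but not between two vowels → unchanged [s].
/i/ — not in any rule's target class → [i].
/s/ — between /i/ and /e/, between two vowels — surfaces as [z] (rule 1).
/e/ stays [e].

[tʃeʒoʒidsize]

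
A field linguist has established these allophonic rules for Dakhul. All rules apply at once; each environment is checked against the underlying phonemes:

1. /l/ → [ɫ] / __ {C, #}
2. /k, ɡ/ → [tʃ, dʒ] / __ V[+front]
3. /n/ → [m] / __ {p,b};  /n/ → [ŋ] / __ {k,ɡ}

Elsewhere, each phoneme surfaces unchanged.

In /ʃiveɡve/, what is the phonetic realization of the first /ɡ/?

/ɡ/ — between /e/ and /v/; rule 2 does not apply here → [ɡ].

[ɡ]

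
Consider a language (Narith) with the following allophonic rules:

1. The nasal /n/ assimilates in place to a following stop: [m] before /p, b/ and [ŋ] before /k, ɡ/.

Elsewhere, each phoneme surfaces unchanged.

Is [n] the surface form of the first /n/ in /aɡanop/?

/n/ — between /a/ and /o/; rule 1 does not apply here → [n].
The actual realization is [n], which matches [n].

Yes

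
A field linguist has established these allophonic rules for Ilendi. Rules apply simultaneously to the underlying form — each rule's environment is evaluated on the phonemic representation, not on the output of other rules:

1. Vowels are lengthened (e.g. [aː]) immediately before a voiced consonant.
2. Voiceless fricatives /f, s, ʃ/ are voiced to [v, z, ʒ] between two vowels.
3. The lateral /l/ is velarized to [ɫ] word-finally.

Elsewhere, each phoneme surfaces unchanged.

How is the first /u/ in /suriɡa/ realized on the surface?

[uː]

/u/ (between /s/ and /r/) occurs before a voiced consonant → [uː] by rule 1.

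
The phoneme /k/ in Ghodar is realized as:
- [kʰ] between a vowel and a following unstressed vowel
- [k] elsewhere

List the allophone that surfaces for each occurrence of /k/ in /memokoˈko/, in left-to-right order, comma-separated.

Occurrence 1 (position 5): between a vowel and a following unstressed vowel → [kʰ].
Occurrence 2 (position 7): no conditioning environment matches → elsewhere allophone [k].

[kʰ], [k]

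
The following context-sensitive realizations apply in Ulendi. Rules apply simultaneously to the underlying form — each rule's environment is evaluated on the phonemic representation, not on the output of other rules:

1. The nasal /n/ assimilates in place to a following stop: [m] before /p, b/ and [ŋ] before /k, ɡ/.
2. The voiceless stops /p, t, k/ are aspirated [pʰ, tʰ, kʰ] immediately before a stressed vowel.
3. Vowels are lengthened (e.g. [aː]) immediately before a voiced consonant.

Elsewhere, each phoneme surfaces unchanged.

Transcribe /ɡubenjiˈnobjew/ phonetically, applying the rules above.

/u/ (between /ɡ/ and /b/): before a voiced consonant, so rule 3 applies → [uː].
/e/ — between /b/ and /n/, before a voiced consonant — surfaces as [eː] (rule 3).
/n/ (between /e/ and /j/) fails the environment for rule 1, so it stays [n].
Rule 3 applies to /i/ (between /j/ and /n/: before a voiced consonant) → [iː].
/n/ (between /i/ and /o/): rule 1 targets it, but not before a labial or velar stop → unchanged [n].
/o/ (between /n/ and /b/): before a voiced consonant, so rule 3 applies → [oː].
/e/ (between /j/ and /w/) occurs before a voiced consonant → [eː] by rule 3.

[ɡuːbeːnjiːˈnoːbjeːw]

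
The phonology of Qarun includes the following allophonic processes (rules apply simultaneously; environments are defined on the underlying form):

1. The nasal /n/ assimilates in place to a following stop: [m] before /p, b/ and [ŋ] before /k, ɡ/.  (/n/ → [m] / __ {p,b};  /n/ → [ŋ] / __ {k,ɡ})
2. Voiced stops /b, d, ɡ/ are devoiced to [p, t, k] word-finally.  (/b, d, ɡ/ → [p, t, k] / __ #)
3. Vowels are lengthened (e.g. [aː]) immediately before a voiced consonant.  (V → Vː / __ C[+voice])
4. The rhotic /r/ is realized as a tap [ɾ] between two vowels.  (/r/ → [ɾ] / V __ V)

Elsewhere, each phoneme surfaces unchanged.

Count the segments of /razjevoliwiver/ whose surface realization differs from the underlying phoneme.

Segments that undergo a rule: /a/ → [aː] (rule 3); /e/ → [eː] (rule 3); /o/ → [oː] (rule 3); /i/ → [iː] (rule 3); /i/ → [iː] (rule 3); /e/ → [eː] (rule 3).
All other segments surface unchanged.

6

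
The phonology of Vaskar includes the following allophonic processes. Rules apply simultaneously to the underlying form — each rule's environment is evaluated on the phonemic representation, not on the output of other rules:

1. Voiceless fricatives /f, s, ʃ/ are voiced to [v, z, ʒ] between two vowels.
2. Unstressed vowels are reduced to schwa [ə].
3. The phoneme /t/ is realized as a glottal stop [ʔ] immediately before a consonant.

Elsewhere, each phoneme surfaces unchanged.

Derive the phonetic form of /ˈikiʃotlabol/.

/i/ — word-initial; rule 2 does not apply here → [i].
/k/ (between /i/ and /i/): no rule targets it → [k].
/i/ — between /k/ and /ʃ/, in an unstressed syllable — surfaces as [ə] (rule 2).
/ʃ/ (between /i/ and /o/) occurs between two vowels → [ʒ] by rule 1.
/o/ — between /ʃ/ and /t/, in an unstressed syllable — surfaces as [ə] (rule 2).
/t/ (between /o/ and /l/): immediately before a consonant, so rule 3 applies → [ʔ].
/l/ (between /t/ and /a/) is unaffected → [l].
/a/ meets the environment for rule 2 (in an unstressed syllable) → [ə].
/b/ stays [b].
/o/ (between /b/ and /l/): in an unstressed syllable, so rule 2 applies → [ə].
/l/ (word-final): no rule targets it → [l].

[ˈikəʒəʔləbəl]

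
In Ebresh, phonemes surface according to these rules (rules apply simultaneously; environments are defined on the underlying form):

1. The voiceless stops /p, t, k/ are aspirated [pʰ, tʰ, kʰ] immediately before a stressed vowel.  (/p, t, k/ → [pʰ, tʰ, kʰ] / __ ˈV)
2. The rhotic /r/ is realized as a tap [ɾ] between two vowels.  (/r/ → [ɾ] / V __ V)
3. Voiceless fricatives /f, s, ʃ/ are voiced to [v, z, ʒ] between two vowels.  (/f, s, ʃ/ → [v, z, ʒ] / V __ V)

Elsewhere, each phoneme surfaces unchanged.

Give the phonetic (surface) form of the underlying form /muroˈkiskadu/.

[muɾoˈkʰiskadu]

/m/ stays [m].
/u/ (between /m/ and /r/) is unaffected → [u].
Rule 2 applies to /r/ (between /u/ and /o/: between two vowels) → [ɾ].
/o/ stays [o].
/k/ — between /o/ and /i/, immediately before a stressed vowel — surfaces as [kʰ] (rule 1).
/i/ (between /k/ and /s/): no rule targets it → [i].
/s/ (between /i/ and /k/) fails the environment for rule 3, so it stays [s].
/k/ — between /s/ and /a/; rule 1 does not apply here → [k].
/a/ (between /k/ and /d/) is unaffected → [a].
/d/ (between /a/ and /u/): no rule targets it → [d].
/u/ — not in any rule's target class → [u].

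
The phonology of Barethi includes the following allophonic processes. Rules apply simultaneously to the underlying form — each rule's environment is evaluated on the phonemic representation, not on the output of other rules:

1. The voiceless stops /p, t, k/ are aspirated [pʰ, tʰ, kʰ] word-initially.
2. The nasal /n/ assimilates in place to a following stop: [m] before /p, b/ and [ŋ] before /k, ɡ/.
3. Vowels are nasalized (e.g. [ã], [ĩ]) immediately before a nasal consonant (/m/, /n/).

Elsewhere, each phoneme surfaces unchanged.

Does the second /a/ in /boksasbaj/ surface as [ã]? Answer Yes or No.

/a/ (between /b/ and /j/) is in the target of rule 3 but the environment (before a nasal consonant) is not met → [a].
The actual realization is [a], not [ã].

No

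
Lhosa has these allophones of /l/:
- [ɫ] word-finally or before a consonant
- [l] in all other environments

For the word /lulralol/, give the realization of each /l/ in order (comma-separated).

Occurrence 1 (position 1): no conditioning environment matches → elsewhere allophone [l].
Occurrence 2 (position 3): word-finally or before a consonant → [ɫ].
Occurrence 3 (position 6): no conditioning environment matches → elsewhere allophone [l].
Occurrence 4 (position 8): word-finally or before a consonant → [ɫ].

[l], [ɫ], [l], [ɫ]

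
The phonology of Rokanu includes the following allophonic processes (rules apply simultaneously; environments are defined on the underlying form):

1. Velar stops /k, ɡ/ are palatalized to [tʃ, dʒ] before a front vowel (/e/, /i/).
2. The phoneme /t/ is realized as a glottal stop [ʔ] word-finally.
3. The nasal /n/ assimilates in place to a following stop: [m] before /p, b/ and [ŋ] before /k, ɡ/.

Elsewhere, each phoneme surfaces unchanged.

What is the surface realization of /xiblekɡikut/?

[xiblekdʒikuʔ]

/x/ (word-initial): no rule targets it → [x].
/i/ stays [i].
/b/ (between /i/ and /l/) is unaffected → [b].
/l/ stays [l].
/e/ (between /l/ and /k/) is unaffected → [e].
/k/ (between /e/ and /ɡ/): rule 1 targets it, but not before a front vowel → unchanged [k].
/ɡ/ (between /k/ and /i/): before a front vowel, so rule 1 applies → [dʒ].
/i/ (between /ɡ/ and /k/) is unaffected → [i].
/k/ — between /i/ and /u/; rule 1 does not apply here → [k].
/u/ — not in any rule's target class → [u].
/t/ (word-final): word-finally, so rule 2 applies → [ʔ].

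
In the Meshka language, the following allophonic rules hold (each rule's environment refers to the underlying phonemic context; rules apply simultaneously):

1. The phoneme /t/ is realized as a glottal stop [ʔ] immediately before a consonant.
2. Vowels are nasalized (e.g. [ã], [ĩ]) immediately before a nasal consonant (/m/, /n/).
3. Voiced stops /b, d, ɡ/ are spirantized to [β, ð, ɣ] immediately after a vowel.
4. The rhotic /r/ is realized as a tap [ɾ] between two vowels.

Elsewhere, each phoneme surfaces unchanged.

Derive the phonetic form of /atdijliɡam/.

/a/ (word-initial) fails the environment for rule 2, so it stays [a].
/t/ — between /a/ and /d/, immediately before a consonant — surfaces as [ʔ] (rule 1).
/d/ (between /t/ and /i/) fails the environment for rule 3, so it stays [d].
/i/ (between /d/ and /j/): rule 2 targets it, but not before a nasal consonant → unchanged [i].
/j/ stays [j].
/l/ — not in any rule's target class → [l].
/i/ (between /l/ and /ɡ/): rule 2 targets it, but not before a nasal consonant → unchanged [i].
/ɡ/ meets the environment for rule 3 (immediately after a vowel) → [ɣ].
/a/ (between /ɡ/ and /m/): before a nasal consonant, so rule 2 applies → [ã].
/m/ stays [m].

[aʔdijliɣãm]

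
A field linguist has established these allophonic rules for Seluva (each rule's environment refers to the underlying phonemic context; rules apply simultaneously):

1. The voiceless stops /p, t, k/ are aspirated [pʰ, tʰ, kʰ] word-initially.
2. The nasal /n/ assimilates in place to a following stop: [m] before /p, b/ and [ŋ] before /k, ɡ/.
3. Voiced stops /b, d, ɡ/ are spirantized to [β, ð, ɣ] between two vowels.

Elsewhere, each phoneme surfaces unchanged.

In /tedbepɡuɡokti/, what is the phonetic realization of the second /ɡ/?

/ɡ/ (between /u/ and /o/): between two vowels, so rule 3 applies → [ɣ].

[ɣ]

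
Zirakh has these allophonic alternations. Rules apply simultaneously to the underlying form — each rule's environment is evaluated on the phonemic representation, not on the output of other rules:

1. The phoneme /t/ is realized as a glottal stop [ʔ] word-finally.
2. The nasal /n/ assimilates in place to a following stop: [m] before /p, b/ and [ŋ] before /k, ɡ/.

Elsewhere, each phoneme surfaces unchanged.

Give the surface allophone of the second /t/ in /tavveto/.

/t/ (between /e/ and /o/) fails the environment for rule 1, so it stays [t].

[t]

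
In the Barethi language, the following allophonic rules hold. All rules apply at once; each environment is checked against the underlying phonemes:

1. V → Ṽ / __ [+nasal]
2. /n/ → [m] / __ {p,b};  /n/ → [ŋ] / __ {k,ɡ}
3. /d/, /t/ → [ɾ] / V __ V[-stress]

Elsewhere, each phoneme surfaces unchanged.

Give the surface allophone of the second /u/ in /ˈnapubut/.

[u]

/u/ (between /b/ and /t/): rule 1 targets it, but not before a nasal consonant → unchanged [u].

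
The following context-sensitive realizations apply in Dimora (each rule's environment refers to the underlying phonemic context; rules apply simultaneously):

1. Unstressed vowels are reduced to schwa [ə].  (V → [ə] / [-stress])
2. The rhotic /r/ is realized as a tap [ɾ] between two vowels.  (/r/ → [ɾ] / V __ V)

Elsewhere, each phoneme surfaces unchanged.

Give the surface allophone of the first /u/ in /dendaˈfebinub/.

[ə]

/u/ (between /n/ and /b/) occurs in an unstressed syllable → [ə] by rule 1.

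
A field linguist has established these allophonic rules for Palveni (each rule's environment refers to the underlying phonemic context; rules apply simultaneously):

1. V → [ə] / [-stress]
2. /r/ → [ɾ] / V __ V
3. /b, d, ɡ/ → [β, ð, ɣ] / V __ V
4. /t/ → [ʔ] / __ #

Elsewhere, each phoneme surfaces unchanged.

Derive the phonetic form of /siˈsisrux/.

[səˈsisrəx]

/s/ (word-initial) is unaffected → [s].
/i/ meets the environment for rule 1 (in an unstressed syllable) → [ə].
/s/ stays [s].
/i/ (between /s/ and /s/) fails the environment for rule 1, so it stays [i].
/s/ (between /i/ and /r/) is unaffected → [s].
/r/ — between /s/ and /u/; rule 2 does not apply here → [r].
/u/ — between /r/ and /x/, in an unstressed syllable — surfaces as [ə] (rule 1).
/x/ (word-final) is unaffected → [x].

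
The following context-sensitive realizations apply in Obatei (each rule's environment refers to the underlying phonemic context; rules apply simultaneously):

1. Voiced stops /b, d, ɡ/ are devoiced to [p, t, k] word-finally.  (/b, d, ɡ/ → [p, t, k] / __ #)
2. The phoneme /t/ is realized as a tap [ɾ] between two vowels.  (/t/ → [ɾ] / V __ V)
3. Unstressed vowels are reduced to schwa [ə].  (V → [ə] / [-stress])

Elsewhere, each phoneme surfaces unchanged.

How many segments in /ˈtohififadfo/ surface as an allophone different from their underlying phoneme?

Segments that undergo a rule: /i/ → [ə] (rule 3); /i/ → [ə] (rule 3); /a/ → [ə] (rule 3); /o/ → [ə] (rule 3).
All other segments surface unchanged.

4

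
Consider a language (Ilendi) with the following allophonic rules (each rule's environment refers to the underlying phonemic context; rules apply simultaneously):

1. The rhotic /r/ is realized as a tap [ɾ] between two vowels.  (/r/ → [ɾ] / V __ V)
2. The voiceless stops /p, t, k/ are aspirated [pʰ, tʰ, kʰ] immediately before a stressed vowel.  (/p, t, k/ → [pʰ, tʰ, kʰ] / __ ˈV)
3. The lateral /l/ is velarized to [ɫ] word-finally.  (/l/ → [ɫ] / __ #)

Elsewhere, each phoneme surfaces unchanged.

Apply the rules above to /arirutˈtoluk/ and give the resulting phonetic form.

Rule 1 applies to /r/ (between /a/ and /i/: between two vowels) → [ɾ].
/r/ (between /i/ and /u/): between two vowels, so rule 1 applies → [ɾ].
/t/ (between /u/ and /t/) fails the environment for rule 2, so it stays [t].
/t/ (between /t/ and /o/) occurs immediately before a stressed vowel → [tʰ] by rule 2.
/l/ — between /o/ and /u/; rule 3 does not apply here → [l].
/k/ — word-final; rule 2 does not apply here → [k].

[aɾiɾutˈtʰoluk]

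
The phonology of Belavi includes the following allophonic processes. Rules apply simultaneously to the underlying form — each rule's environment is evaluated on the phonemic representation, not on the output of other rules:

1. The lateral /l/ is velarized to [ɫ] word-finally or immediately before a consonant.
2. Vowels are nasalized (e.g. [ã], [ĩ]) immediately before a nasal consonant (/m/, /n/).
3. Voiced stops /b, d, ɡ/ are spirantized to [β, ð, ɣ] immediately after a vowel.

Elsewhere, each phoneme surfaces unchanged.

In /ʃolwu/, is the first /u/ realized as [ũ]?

No

/u/ — word-final; rule 2 does not apply here → [u].
The actual realization is [u], not [ũ].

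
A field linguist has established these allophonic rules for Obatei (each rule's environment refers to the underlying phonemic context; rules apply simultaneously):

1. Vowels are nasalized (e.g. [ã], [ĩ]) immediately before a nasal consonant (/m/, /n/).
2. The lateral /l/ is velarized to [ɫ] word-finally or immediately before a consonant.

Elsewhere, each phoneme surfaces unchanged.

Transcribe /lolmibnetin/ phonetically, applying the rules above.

[loɫmibnetĩn]

/l/ (word-initial): rule 2 targets it, but not word-finally or immediately before a consonant → unchanged [l].
/o/ (between /l/ and /l/) is in the target of rule 1 but the environment (before a nasal consonant) is not met → [o].
/l/ (between /o/ and /m/) occurs word-finally or immediately before a consonant → [ɫ] by rule 2.
/m/ (between /l/ and /i/) is unaffected → [m].
/i/ (between /m/ and /b/) is in the target of rule 1 but the environment (before a nasal consonant) is not met → [i].
/b/ (between /i/ and /n/) is unaffected → [b].
/n/ stays [n].
/e/ (between /n/ and /t/): rule 1 targets it, but not before a nasal consonant → unchanged [e].
/t/ (between /e/ and /i/): no rule targets it → [t].
/i/ meets the environment for rule 1 (before a nasal consonant) → [ĩ].
/n/ — not in any rule's target class → [n].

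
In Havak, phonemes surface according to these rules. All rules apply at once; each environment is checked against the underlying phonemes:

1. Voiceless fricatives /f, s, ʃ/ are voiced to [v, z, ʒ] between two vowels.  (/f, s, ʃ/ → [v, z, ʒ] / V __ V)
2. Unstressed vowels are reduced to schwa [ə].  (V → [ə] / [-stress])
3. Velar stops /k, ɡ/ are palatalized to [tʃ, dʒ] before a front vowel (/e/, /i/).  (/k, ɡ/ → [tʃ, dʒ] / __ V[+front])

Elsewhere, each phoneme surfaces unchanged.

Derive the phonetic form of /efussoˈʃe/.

[əvəssəˈʒe]

/e/ (word-initial): in an unstressed syllable, so rule 2 applies → [ə].
/f/ meets the environment for rule 1 (between two vowels) → [v].
Rule 2 applies to /u/ (between /f/ and /s/: in an unstressed syllable) → [ə].
/s/ (between /u/ and /s/) fails the environment for rule 1, so it stays [s].
/s/ (between /s/ and /o/) fails the environment for rule 1, so it stays [s].
Rule 2 applies to /o/ (between /s/ and /ʃ/: in an unstressed syllable) → [ə].
/ʃ/ (between /o/ and /e/): between two vowels, so rule 1 applies → [ʒ].
/e/ — word-final; rule 2 does not apply here → [e].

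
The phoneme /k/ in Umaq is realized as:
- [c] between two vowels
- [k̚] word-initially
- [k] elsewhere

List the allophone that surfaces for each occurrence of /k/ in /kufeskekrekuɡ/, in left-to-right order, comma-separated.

Occurrence 1 (position 1): word-initially → [k̚].
Occurrence 2 (position 6): no conditioning environment matches → elsewhere allophone [k].
Occurrence 3 (position 8): no conditioning environment matches → elsewhere allophone [k].
Occurrence 4 (position 11): between two vowels → [c].

[k̚], [k], [k], [c]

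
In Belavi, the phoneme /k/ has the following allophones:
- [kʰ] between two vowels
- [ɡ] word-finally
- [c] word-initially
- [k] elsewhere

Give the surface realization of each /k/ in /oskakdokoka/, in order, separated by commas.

[k], [k], [kʰ], [kʰ]

Occurrence 1 (position 3): no conditioning environment matches → elsewhere allophone [k].
Occurrence 2 (position 5): no conditioning environment matches → elsewhere allophone [k].
Occurrence 3 (position 8): between two vowels → [kʰ].
Occurrence 4 (position 10): between two vowels → [kʰ].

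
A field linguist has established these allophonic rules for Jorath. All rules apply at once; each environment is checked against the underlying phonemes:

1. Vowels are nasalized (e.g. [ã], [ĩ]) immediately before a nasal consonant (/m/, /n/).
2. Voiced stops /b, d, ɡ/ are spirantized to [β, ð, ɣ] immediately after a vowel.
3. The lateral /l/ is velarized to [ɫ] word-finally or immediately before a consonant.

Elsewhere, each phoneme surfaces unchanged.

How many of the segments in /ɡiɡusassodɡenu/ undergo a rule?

3

Segments that undergo a rule: /ɡ/ → [ɣ] (rule 2); /d/ → [ð] (rule 2); /e/ → [ẽ] (rule 1).
All other segments surface unchanged.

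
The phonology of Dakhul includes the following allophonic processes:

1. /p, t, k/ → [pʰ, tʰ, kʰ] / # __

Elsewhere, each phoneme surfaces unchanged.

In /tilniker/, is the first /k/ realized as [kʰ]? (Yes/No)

No

/k/ (between /i/ and /e/): rule 1 targets it, but not word-initially → unchanged [k].
The actual realization is [k], not [kʰ].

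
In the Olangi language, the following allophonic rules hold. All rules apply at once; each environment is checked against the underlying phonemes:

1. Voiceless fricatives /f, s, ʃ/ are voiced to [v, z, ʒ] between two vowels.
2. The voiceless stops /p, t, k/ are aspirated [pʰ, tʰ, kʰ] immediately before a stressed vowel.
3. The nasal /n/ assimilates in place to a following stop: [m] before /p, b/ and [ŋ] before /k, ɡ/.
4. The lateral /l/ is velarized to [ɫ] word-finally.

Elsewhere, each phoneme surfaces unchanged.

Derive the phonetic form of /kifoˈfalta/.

[kivoˈvalta]

/k/ — word-initial; rule 2 does not apply here → [k].
Rule 1 applies to /f/ (between /i/ and /o/: between two vowels) → [v].
/f/ (between /o/ and /a/): between two vowels, so rule 1 applies → [v].
/l/ (between /a/ and /t/) is in the target of rule 4 but the environment (word-finally) is not met → [l].
/t/ (between /l/ and /a/) is in the target of rule 2 but the environment (immediately before a stressed vowel) is not met → [t].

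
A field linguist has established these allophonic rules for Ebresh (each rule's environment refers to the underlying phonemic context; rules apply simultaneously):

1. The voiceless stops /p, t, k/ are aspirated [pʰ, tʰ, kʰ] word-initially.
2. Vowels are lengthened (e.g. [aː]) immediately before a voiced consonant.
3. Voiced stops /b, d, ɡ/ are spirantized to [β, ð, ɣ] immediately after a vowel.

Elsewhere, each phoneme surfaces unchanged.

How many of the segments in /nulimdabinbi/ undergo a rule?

Segments that undergo a rule: /u/ → [uː] (rule 2); /i/ → [iː] (rule 2); /a/ → [aː] (rule 2); /b/ → [β] (rule 3); /i/ → [iː] (rule 2).
All other segments surface unchanged.

5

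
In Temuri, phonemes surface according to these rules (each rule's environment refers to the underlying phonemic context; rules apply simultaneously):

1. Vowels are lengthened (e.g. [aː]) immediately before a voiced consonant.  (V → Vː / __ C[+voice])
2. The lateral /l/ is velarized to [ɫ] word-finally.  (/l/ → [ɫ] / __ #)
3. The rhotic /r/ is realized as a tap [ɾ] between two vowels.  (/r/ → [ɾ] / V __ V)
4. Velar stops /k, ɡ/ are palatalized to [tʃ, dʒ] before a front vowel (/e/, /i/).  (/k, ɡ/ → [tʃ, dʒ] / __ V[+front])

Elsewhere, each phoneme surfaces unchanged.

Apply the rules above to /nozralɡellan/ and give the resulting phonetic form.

[noːzraːldʒeːllaːn]

/n/ (word-initial): no rule targets it → [n].
/o/ — between /n/ and /z/, before a voiced consonant — surfaces as [oː] (rule 1).
/z/ stays [z].
/r/ (between /z/ and /a/) fails the environment for rule 3, so it stays [r].
/a/ meets the environment for rule 1 (before a voiced consonant) → [aː].
/l/ (between /a/ and /ɡ/) is in the target of rule 2 but the environment (word-finally) is not met → [l].
Rule 4 applies to /ɡ/ (between /l/ and /e/: before a front vowel) → [dʒ].
Rule 1 applies to /e/ (between /ɡ/ and /l/: before a voiced consonant) → [eː].
/l/ (between /e/ and /l/) fails the environment for rule 2, so it stays [l].
/l/ — between /l/ and /a/; rule 2 does not apply here → [l].
/a/ (between /l/ and /n/): before a voiced consonant, so rule 1 applies → [aː].
/n/ — not in any rule's target class → [n].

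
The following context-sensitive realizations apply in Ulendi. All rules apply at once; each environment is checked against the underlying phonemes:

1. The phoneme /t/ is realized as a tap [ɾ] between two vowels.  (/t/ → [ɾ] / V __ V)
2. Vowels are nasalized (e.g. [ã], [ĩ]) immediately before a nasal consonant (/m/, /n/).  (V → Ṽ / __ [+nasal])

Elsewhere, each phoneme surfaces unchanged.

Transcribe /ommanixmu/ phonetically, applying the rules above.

[õmmãnixmu]

/o/ (word-initial) occurs before a nasal consonant → [õ] by rule 2.
/a/ (between /m/ and /n/) occurs before a nasal consonant → [ã] by rule 2.
/i/ — between /n/ and /x/; rule 2 does not apply here → [i].
/u/ (word-final) fails the environment for rule 2, so it stays [u].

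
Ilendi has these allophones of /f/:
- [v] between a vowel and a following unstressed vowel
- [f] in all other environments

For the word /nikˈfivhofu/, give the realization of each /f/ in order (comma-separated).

Occurrence 1 (position 4): no conditioning environment matches → elsewhere allophone [f].
Occurrence 2 (position 9): between a vowel and a following unstressed vowel → [v].

[f], [v]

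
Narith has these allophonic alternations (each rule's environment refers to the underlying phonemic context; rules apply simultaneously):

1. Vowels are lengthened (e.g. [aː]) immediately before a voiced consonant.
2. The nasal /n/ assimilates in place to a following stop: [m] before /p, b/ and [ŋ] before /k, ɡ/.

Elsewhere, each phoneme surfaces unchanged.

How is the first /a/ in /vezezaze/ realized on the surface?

/a/ — between /z/ and /z/, before a voiced consonant — surfaces as [aː] (rule 1).

[aː]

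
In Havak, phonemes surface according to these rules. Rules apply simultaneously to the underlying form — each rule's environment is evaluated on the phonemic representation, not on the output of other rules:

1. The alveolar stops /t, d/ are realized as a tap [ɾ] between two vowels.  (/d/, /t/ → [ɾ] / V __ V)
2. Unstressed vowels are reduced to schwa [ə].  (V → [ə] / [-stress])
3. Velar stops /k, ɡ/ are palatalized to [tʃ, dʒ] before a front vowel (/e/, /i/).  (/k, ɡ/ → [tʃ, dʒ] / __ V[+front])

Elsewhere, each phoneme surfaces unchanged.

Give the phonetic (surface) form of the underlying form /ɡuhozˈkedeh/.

[ɡəhəzˈtʃeɾəh]

/ɡ/ (word-initial) fails the environment for rule 3, so it stays [ɡ].
/u/ (between /ɡ/ and /h/) occurs in an unstressed syllable → [ə] by rule 2.
/h/ stays [h].
/o/ (between /h/ and /z/): in an unstressed syllable, so rule 2 applies → [ə].
/z/ stays [z].
/k/ (between /z/ and /e/): before a front vowel, so rule 3 applies → [tʃ].
/e/ — between /k/ and /d/; rule 2 does not apply here → [e].
/d/ (between /e/ and /e/): between two vowels, so rule 1 applies → [ɾ].
/e/ (between /d/ and /h/) occurs in an unstressed syllable → [ə] by rule 2.
/h/ — not in any rule's target class → [h].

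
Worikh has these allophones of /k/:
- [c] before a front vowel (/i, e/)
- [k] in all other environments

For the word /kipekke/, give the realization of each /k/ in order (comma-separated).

Occurrence 1 (position 1): before a front vowel → [c].
Occurrence 2 (position 5): no conditioning environment matches → elsewhere allophone [k].
Occurrence 3 (position 6): before a front vowel → [c].

[c], [k], [c]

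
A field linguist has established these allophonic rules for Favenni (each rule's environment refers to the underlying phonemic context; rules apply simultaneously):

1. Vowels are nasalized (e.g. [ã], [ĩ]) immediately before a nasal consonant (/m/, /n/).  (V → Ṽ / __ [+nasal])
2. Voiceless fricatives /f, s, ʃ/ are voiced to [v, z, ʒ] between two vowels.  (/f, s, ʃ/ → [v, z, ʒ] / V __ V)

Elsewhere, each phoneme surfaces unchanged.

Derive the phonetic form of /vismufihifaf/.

/v/ — not in any rule's target class → [v].
/i/ (between /v/ and /s/) fails the environment for rule 1, so it stays [i].
/s/ (between /i/ and /m/): rule 2 targets it, but not between two vowels → unchanged [s].
/m/ — not in any rule's target class → [m].
/u/ — between /m/ and /f/; rule 1 does not apply here → [u].
/f/ meets the environment for rule 2 (between two vowels) → [v].
/i/ (between /f/ and /h/) is in the target of rule 1 but the environment (before a nasal consonant) is not met → [i].
/h/ stays [h].
/i/ (between /h/ and /f/) fails the environment for rule 1, so it stays [i].
Rule 2 applies to /f/ (between /i/ and /a/: between two vowels) → [v].
/a/ (between /f/ and /f/): rule 1 targets it, but not before a nasal consonant → unchanged [a].
/f/ (word-final): rule 2 targets it, but not between two vowels → unchanged [f].

[vismuvihivaf]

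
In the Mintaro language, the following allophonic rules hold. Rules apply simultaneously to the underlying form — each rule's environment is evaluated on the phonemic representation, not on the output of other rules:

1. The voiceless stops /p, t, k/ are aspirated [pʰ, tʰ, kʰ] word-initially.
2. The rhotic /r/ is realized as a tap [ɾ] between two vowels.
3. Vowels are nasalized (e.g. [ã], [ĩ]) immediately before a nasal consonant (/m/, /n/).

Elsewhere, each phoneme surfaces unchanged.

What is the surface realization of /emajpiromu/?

/e/ meets the environment for rule 3 (before a nasal consonant) → [ẽ].
/m/ stays [m].
/a/ (between /m/ and /j/) is in the target of rule 3 but the environment (before a nasal consonant) is not met → [a].
/j/ stays [j].
/p/ (between /j/ and /i/) fails the environment for rule 1, so it stays [p].
/i/ (between /p/ and /r/): rule 3 targets it, but not before a nasal consonant → unchanged [i].
/r/ meets the environment for rule 2 (between two vowels) → [ɾ].
/o/ — between /r/ and /m/, before a nasal consonant — surfaces as [õ] (rule 3).
/m/ (between /o/ and /u/): no rule targets it → [m].
/u/ (word-final) is in the target of rule 3 but the environment (before a nasal consonant) is not met → [u].

[ẽmajpiɾõmu]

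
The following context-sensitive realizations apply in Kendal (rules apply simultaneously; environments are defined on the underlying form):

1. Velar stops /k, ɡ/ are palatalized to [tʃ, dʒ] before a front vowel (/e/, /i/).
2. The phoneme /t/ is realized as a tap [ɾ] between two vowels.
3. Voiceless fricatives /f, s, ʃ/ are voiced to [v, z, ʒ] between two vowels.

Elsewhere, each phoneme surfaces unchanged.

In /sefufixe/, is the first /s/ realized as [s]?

/s/ — word-initial; rule 3 does not apply here → [s].
The actual realization is [s], which matches [s].

Yes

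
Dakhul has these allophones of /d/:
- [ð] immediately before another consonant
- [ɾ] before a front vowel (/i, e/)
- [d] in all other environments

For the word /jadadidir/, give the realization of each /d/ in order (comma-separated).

[d], [ɾ], [ɾ]

Occurrence 1 (position 3): no conditioning environment matches → elsewhere allophone [d].
Occurrence 2 (position 5): before a front vowel (/i, e/) → [ɾ].
Occurrence 3 (position 7): before a front vowel (/i, e/) → [ɾ].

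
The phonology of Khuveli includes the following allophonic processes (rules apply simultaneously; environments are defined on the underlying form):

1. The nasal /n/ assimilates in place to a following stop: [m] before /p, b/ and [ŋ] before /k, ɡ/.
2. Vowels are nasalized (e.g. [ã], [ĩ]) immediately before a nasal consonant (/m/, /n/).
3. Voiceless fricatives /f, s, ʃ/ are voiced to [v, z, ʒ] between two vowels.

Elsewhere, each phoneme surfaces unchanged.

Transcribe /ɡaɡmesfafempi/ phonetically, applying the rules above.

[ɡaɡmesfavẽmpi]

/ɡ/ — not in any rule's target class → [ɡ].
/a/ (between /ɡ/ and /ɡ/): rule 2 targets it, but not before a nasal consonant → unchanged [a].
/ɡ/ (between /a/ and /m/) is unaffected → [ɡ].
/m/ — not in any rule's target class → [m].
/e/ (between /m/ and /s/): rule 2 targets it, but not before a nasal consonant → unchanged [e].
/s/ — between /e/ and /f/; rule 3 does not apply here → [s].
/f/ — between /s/ and /a/; rule 3 does not apply here → [f].
/a/ — between /f/ and /f/; rule 2 does not apply here → [a].
/f/ (between /a/ and /e/): between two vowels, so rule 3 applies → [v].
/e/ meets the environment for rule 2 (before a nasal consonant) → [ẽ].
/m/ (between /e/ and /p/): no rule targets it → [m].
/p/ (between /m/ and /i/) is unaffected → [p].
/i/ (word-final) is in the target of rule 2 but the environment (before a nasal consonant) is not met → [i].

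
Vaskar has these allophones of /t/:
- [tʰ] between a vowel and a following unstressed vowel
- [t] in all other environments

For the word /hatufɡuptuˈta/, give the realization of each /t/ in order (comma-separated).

Occurrence 1 (position 3): between a vowel and a following unstressed vowel → [tʰ].
Occurrence 2 (position 9): no conditioning environment matches → elsewhere allophone [t].
Occurrence 3 (position 11): no conditioning environment matches → elsewhere allophone [t].

[tʰ], [t], [t]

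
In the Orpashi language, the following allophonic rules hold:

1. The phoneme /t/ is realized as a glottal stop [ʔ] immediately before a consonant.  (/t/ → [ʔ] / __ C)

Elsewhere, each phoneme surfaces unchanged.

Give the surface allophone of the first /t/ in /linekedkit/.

/t/ (word-final) fails the environment for rule 1, so it stays [t].

[t]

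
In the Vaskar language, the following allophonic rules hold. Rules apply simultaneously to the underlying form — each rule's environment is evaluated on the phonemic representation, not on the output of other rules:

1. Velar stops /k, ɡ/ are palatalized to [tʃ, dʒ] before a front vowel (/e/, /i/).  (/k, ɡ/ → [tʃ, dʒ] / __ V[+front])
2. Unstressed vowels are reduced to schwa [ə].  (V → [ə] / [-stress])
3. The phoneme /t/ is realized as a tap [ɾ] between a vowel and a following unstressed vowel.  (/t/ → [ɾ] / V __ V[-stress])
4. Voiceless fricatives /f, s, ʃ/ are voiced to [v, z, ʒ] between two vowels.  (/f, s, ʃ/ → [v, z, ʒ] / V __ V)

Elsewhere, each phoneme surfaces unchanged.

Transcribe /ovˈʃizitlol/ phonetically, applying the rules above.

[əvˈʃizətləl]

/o/ meets the environment for rule 2 (in an unstressed syllable) → [ə].
/v/ stays [v].
/ʃ/ (between /v/ and /i/) fails the environment for rule 4, so it stays [ʃ].
/i/ (between /ʃ/ and /z/) is in the target of rule 2 but the environment (in an unstressed syllable) is not met → [i].
/z/ — not in any rule's target class → [z].
/i/ meets the environment for rule 2 (in an unstressed syllable) → [ə].
/t/ (between /i/ and /l/): rule 3 targets it, but not between a vowel and a following unstressed vowel → unchanged [t].
/l/ (between /t/ and /o/) is unaffected → [l].
/o/ meets the environment for rule 2 (in an unstressed syllable) → [ə].
/l/ (word-final): no rule targets it → [l].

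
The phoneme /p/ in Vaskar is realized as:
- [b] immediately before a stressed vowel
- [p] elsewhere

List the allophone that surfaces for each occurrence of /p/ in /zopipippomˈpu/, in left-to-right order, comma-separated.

Occurrence 1 (position 3): no conditioning environment matches → elsewhere allophone [p].
Occurrence 2 (position 5): no conditioning environment matches → elsewhere allophone [p].
Occurrence 3 (position 7): no conditioning environment matches → elsewhere allophone [p].
Occurrence 4 (position 8): no conditioning environment matches → elsewhere allophone [p].
Occurrence 5 (position 11): immediately before a stressed vowel → [b].

[p], [p], [p], [p], [b]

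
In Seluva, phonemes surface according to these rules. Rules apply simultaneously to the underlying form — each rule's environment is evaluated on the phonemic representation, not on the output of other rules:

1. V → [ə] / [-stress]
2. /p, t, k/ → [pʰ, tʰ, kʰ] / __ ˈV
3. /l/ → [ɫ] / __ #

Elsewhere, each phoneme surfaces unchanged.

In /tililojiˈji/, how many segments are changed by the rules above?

Segments that undergo a rule: /i/ → [ə] (rule 1); /i/ → [ə] (rule 1); /o/ → [ə] (rule 1); /i/ → [ə] (rule 1).
All other segments surface unchanged.

4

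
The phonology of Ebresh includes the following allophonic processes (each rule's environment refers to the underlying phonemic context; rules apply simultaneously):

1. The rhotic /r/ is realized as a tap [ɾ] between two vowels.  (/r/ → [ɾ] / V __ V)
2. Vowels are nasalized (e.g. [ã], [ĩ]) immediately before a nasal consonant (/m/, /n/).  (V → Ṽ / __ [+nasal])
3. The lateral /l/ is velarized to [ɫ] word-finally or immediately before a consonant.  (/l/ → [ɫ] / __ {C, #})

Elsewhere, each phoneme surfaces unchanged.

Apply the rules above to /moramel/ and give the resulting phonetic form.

/m/ — not in any rule's target class → [m].
/o/ (between /m/ and /r/) fails the environment for rule 2, so it stays [o].
Rule 1 applies to /r/ (between /o/ and /a/: between two vowels) → [ɾ].
/a/ — between /r/ and /m/, before a nasal consonant — surfaces as [ã] (rule 2).
/m/ (between /a/ and /e/) is unaffected → [m].
/e/ (between /m/ and /l/) is in the target of rule 2 but the environment (before a nasal consonant) is not met → [e].
/l/ (word-final): word-finally or immediately before a consonant, so rule 3 applies → [ɫ].

[moɾãmeɫ]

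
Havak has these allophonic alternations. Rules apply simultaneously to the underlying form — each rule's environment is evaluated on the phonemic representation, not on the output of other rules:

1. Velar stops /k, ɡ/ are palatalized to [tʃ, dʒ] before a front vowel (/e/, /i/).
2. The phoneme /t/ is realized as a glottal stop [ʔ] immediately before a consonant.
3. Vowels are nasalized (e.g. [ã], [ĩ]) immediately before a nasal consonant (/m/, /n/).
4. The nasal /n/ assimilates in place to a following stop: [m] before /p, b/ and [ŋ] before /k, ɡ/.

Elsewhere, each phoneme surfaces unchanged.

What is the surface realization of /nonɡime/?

[nõŋdʒĩme]

/n/ (word-initial) is in the target of rule 4 but the environment (before a labial or velar stop) is not met → [n].
/o/ — between /n/ and /n/, before a nasal consonant — surfaces as [õ] (rule 3).
/n/ (between /o/ and /ɡ/) occurs before a labial or velar stop → [ŋ] by rule 4.
/ɡ/ (between /n/ and /i/) occurs before a front vowel → [dʒ] by rule 1.
Rule 3 applies to /i/ (between /ɡ/ and /m/: before a nasal consonant) → [ĩ].
/m/ — not in any rule's target class → [m].
/e/ (word-final) is in the target of rule 3 but the environment (before a nasal consonant) is not met → [e].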